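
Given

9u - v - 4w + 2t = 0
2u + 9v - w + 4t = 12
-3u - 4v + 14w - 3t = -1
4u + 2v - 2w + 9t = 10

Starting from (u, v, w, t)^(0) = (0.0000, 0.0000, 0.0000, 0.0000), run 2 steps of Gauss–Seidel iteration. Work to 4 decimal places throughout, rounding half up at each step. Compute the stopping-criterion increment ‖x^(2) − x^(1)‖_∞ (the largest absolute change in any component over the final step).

Iteration 1:
  u = (0 - (-1)·0.0000 - (-4)·0.0000 - (2)·0.0000) / (9) = 0.0000
  v = (12 - (2)·0.0000 - (-1)·0.0000 - (4)·0.0000) / (9) = 1.3333
  w = (-1 - (-3)·0.0000 - (-4)·1.3333 - (-3)·0.0000) / (14) = 0.3095
  t = (10 - (4)·0.0000 - (2)·1.3333 - (-2)·0.3095) / (9) = 0.8836
Iteration 2:
  u = (0 - (-1)·1.3333 - (-4)·0.3095 - (2)·0.8836) / (9) = 0.0893
  v = (12 - (2)·0.0893 - (-1)·0.3095 - (4)·0.8836) / (9) = 0.9552
  w = (-1 - (-3)·0.0893 - (-4)·0.9552 - (-3)·0.8836) / (14) = 0.4100
  t = (10 - (4)·0.0893 - (2)·0.9552 - (-2)·0.4100) / (9) = 0.9503
Change: (0.0893, -0.3781, 0.1005, 0.0667) → max |·| = 0.3781

0.3781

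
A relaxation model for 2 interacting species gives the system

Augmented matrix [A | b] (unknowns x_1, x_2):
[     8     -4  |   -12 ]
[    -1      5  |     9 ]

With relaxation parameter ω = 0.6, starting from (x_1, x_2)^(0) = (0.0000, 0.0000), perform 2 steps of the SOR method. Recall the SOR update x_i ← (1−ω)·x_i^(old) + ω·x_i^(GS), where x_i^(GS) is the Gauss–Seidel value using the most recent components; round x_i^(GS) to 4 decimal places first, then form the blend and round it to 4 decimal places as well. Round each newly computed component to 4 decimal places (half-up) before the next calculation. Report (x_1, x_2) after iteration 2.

(-0.9684, 1.3526)

Iteration 1:
  x_1: GS value = (-12 - (-4)·0.0000) / (8) = -1.5000;  x_1 ← (1−ω)·0.0000 + ω·-1.5000 = -0.9000
  x_2: GS value = (9 - (-1)·-0.9000) / (5) = 1.6200;  x_2 ← (1−ω)·0.0000 + ω·1.6200 = 0.9720
Iteration 2:
  x_1: GS value = (-12 - (-4)·0.9720) / (8) = -1.0140;  x_1 ← (1−ω)·-0.9000 + ω·-1.0140 = -0.9684
  x_2: GS value = (9 - (-1)·-0.9684) / (5) = 1.6063;  x_2 ← (1−ω)·0.9720 + ω·1.6063 = 1.3526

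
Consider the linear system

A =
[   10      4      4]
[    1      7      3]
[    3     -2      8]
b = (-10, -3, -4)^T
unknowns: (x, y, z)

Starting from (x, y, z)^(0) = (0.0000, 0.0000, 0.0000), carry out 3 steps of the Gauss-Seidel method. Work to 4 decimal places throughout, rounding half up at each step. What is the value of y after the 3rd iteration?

Iteration 1:
  x = (-10 - (4)·0.0000 - (4)·0.0000) / (10) = -1.0000
  y = (-3 - (1)·-1.0000 - (3)·0.0000) / (7) = -0.2857
  z = (-4 - (3)·-1.0000 - (-2)·-0.2857) / (8) = -0.1964
Iteration 2:
  x = (-10 - (4)·-0.2857 - (4)·-0.1964) / (10) = -0.8072
  y = (-3 - (1)·-0.8072 - (3)·-0.1964) / (7) = -0.2291
  z = (-4 - (3)·-0.8072 - (-2)·-0.2291) / (8) = -0.2546
Iteration 3:
  x = (-10 - (4)·-0.2291 - (4)·-0.2546) / (10) = -0.8065
  y = (-3 - (1)·-0.8065 - (3)·-0.2546) / (7) = -0.2042
  z = (-4 - (3)·-0.8065 - (-2)·-0.2042) / (8) = -0.2486

-0.2042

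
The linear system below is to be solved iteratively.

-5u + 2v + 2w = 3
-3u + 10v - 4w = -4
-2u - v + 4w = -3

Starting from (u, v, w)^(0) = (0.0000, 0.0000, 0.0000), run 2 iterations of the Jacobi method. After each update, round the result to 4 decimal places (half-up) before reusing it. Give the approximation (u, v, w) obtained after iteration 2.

Iteration 1:
  u = (3 - (2)·0.0000 - (2)·0.0000) / (-5) = -0.6000
  v = (-4 - (-3)·0.0000 - (-4)·0.0000) / (10) = -0.4000
  w = (-3 - (-2)·0.0000 - (-1)·0.0000) / (4) = -0.7500
Iteration 2:
  u = (3 - (2)·-0.4000 - (2)·-0.7500) / (-5) = -1.0600
  v = (-4 - (-3)·-0.6000 - (-4)·-0.7500) / (10) = -0.8800
  w = (-3 - (-2)·-0.6000 - (-1)·-0.4000) / (4) = -1.1500

(-1.0600, -0.8800, -1.1500)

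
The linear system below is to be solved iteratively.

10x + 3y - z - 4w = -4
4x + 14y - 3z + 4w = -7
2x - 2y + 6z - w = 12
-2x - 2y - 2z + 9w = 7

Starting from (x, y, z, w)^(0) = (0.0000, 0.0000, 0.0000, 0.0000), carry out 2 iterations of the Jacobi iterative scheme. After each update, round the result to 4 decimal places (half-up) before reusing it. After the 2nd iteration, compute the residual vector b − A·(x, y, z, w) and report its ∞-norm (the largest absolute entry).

3.3327

Iteration 1:
  x = (-4 - (3)·0.0000 - (-1)·0.0000 - (-4)·0.0000) / (10) = -0.4000
  y = (-7 - (4)·0.0000 - (-3)·0.0000 - (4)·0.0000) / (14) = -0.5000
  z = (12 - (2)·0.0000 - (-2)·0.0000 - (-1)·0.0000) / (6) = 2.0000
  w = (7 - (-2)·0.0000 - (-2)·0.0000 - (-2)·0.0000) / (9) = 0.7778
Iteration 2:
  x = (-4 - (3)·-0.5000 - (-1)·2.0000 - (-4)·0.7778) / (10) = 0.2611
  y = (-7 - (4)·-0.4000 - (-3)·2.0000 - (4)·0.7778) / (14) = -0.1794
  z = (12 - (2)·-0.4000 - (-2)·-0.5000 - (-1)·0.7778) / (6) = 2.0963
  w = (7 - (-2)·-0.4000 - (-2)·-0.5000 - (-2)·2.0000) / (9) = 1.0222
Residual b − A·x = (0.1123, -3.3327, -0.4366, 2.1562); ∞-norm = 3.3327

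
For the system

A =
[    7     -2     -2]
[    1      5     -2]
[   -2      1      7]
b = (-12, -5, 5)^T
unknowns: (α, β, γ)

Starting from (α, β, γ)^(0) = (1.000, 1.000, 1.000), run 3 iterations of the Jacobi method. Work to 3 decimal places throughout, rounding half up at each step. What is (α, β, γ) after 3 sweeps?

(-1.693, -0.460, 0.290)

Iteration 1:
  α = (-12 - (-2)·1.000 - (-2)·1.000) / (7) = -1.143
  β = (-5 - (1)·1.000 - (-2)·1.000) / (5) = -0.800
  γ = (5 - (-2)·1.000 - (1)·1.000) / (7) = 0.857
Iteration 2:
  α = (-12 - (-2)·-0.800 - (-2)·0.857) / (7) = -1.698
  β = (-5 - (1)·-1.143 - (-2)·0.857) / (5) = -0.429
  γ = (5 - (-2)·-1.143 - (1)·-0.800) / (7) = 0.502
Iteration 3:
  α = (-12 - (-2)·-0.429 - (-2)·0.502) / (7) = -1.693
  β = (-5 - (1)·-1.698 - (-2)·0.502) / (5) = -0.460
  γ = (5 - (-2)·-1.698 - (1)·-0.429) / (7) = 0.290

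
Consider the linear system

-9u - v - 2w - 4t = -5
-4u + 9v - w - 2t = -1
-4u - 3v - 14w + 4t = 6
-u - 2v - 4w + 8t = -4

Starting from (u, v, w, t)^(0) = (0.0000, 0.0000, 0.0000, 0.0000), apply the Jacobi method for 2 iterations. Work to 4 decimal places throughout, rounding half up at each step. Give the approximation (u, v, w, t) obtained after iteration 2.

Iteration 1:
  u = (-5 - (-1)·0.0000 - (-2)·0.0000 - (-4)·0.0000) / (-9) = 0.5556
  v = (-1 - (-4)·0.0000 - (-1)·0.0000 - (-2)·0.0000) / (9) = -0.1111
  w = (6 - (-4)·0.0000 - (-3)·0.0000 - (4)·0.0000) / (-14) = -0.4286
  t = (-4 - (-1)·0.0000 - (-2)·0.0000 - (-4)·0.0000) / (8) = -0.5000
Iteration 2:
  u = (-5 - (-1)·-0.1111 - (-2)·-0.4286 - (-4)·-0.5000) / (-9) = 0.8854
  v = (-1 - (-4)·0.5556 - (-1)·-0.4286 - (-2)·-0.5000) / (9) = -0.0229
  w = (6 - (-4)·0.5556 - (-3)·-0.1111 - (4)·-0.5000) / (-14) = -0.7064
  t = (-4 - (-1)·0.5556 - (-2)·-0.1111 - (-4)·-0.4286) / (8) = -0.6726

(0.8854, -0.0229, -0.7064, -0.6726)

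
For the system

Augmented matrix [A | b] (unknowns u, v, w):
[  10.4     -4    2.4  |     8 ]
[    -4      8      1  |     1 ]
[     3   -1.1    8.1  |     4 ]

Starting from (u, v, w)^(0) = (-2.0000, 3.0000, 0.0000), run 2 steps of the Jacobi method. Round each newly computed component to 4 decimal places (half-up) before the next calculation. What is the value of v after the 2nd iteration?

Iteration 1:
  u = (8 - (-4)·3.0000 - (2.4)·0.0000) / (10.4) = 1.9231
  v = (1 - (-4)·-2.0000 - (1)·0.0000) / (8) = -0.8750
  w = (4 - (3)·-2.0000 - (-1.1)·3.0000) / (8.1) = 1.6420
Iteration 2:
  u = (8 - (-4)·-0.8750 - (2.4)·1.6420) / (10.4) = 0.0538
  v = (1 - (-4)·1.9231 - (1)·1.6420) / (8) = 0.8813
  w = (4 - (3)·1.9231 - (-1.1)·-0.8750) / (8.1) = -0.3373

0.8813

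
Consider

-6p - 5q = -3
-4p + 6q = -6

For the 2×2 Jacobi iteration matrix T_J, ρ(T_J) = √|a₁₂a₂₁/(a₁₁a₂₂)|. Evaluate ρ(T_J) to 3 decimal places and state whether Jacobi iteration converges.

0.745

a₁₂a₂₁/(a₁₁a₂₂) = (-5)·(-4) / ((-6)·(6)) = -0.555556
ρ = √|-0.555556| = √0.555556 = 0.745
ρ < 1, so Jacobi converges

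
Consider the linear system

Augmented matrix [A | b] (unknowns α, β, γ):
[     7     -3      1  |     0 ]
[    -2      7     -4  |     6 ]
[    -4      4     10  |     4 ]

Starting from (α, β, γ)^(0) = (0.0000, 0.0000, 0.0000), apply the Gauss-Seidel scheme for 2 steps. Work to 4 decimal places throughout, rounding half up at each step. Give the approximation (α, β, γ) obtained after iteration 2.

(0.3592, 0.9925, 0.1467)

Iteration 1:
  α = (0 - (-3)·0.0000 - (1)·0.0000) / (7) = 0.0000
  β = (6 - (-2)·0.0000 - (-4)·0.0000) / (7) = 0.8571
  γ = (4 - (-4)·0.0000 - (4)·0.8571) / (10) = 0.0572
Iteration 2:
  α = (0 - (-3)·0.8571 - (1)·0.0572) / (7) = 0.3592
  β = (6 - (-2)·0.3592 - (-4)·0.0572) / (7) = 0.9925
  γ = (4 - (-4)·0.3592 - (4)·0.9925) / (10) = 0.1467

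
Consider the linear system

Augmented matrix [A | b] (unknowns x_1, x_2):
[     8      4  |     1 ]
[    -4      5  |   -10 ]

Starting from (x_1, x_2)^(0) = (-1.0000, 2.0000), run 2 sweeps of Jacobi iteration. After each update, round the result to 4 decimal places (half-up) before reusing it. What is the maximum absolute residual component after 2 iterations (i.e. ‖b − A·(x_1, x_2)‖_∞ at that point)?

Iteration 1:
  x_1 = (1 - (4)·2.0000) / (8) = -0.8750
  x_2 = (-10 - (-4)·-1.0000) / (5) = -2.8000
Iteration 2:
  x_1 = (1 - (4)·-2.8000) / (8) = 1.5250
  x_2 = (-10 - (-4)·-0.8750) / (5) = -2.7000
Residual b − A·x = (-0.4000, 9.6000); ∞-norm = 9.6000

9.6000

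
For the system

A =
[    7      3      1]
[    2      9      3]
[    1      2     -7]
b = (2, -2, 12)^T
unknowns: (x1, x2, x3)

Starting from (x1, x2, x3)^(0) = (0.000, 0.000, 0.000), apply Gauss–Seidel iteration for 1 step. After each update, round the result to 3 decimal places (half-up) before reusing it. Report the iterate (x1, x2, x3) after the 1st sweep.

Iteration 1:
  x1 = (2 - (3)·0.000 - (1)·0.000) / (7) = 0.286
  x2 = (-2 - (2)·0.286 - (3)·0.000) / (9) = -0.286
  x3 = (12 - (1)·0.286 - (2)·-0.286) / (-7) = -1.755

(0.286, -0.286, -1.755)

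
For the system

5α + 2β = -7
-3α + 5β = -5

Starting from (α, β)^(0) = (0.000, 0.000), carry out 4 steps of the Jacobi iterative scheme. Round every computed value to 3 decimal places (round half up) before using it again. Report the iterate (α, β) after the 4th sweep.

Iteration 1:
  α = (-7 - (2)·0.000) / (5) = -1.400
  β = (-5 - (-3)·0.000) / (5) = -1.000
Iteration 2:
  α = (-7 - (2)·-1.000) / (5) = -1.000
  β = (-5 - (-3)·-1.400) / (5) = -1.840
Iteration 3:
  α = (-7 - (2)·-1.840) / (5) = -0.664
  β = (-5 - (-3)·-1.000) / (5) = -1.600
Iteration 4:
  α = (-7 - (2)·-1.600) / (5) = -0.760
  β = (-5 - (-3)·-0.664) / (5) = -1.398

(-0.760, -1.398)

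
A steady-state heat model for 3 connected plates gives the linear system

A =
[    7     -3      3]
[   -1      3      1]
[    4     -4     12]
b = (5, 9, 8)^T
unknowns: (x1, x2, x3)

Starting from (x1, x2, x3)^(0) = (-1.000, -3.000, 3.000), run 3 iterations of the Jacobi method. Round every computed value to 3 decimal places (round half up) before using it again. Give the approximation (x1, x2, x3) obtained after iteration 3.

Iteration 1:
  x1 = (5 - (-3)·-3.000 - (3)·3.000) / (7) = -1.857
  x2 = (9 - (-1)·-1.000 - (1)·3.000) / (3) = 1.667
  x3 = (8 - (4)·-1.000 - (-4)·-3.000) / (12) = 0.000
Iteration 2:
  x1 = (5 - (-3)·1.667 - (3)·0.000) / (7) = 1.429
  x2 = (9 - (-1)·-1.857 - (1)·0.000) / (3) = 2.381
  x3 = (8 - (4)·-1.857 - (-4)·1.667) / (12) = 1.841
Iteration 3:
  x1 = (5 - (-3)·2.381 - (3)·1.841) / (7) = 0.946
  x2 = (9 - (-1)·1.429 - (1)·1.841) / (3) = 2.863
  x3 = (8 - (4)·1.429 - (-4)·2.381) / (12) = 0.984

(0.946, 2.863, 0.984)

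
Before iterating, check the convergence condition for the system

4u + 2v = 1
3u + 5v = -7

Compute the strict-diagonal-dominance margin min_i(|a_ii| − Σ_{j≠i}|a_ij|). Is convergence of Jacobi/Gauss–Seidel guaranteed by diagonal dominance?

row 1: |4| − (2) = 2
row 2: |5| − (3) = 2
minimum over rows = 2 → strictly diagonally dominant (convergence guaranteed)

2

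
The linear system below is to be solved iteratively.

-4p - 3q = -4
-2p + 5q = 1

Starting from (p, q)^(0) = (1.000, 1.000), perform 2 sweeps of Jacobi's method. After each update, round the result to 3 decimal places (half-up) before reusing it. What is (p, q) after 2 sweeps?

Iteration 1:
  p = (-4 - (-3)·1.000) / (-4) = 0.250
  q = (1 - (-2)·1.000) / (5) = 0.600
Iteration 2:
  p = (-4 - (-3)·0.600) / (-4) = 0.550
  q = (1 - (-2)·0.250) / (5) = 0.300

(0.550, 0.300)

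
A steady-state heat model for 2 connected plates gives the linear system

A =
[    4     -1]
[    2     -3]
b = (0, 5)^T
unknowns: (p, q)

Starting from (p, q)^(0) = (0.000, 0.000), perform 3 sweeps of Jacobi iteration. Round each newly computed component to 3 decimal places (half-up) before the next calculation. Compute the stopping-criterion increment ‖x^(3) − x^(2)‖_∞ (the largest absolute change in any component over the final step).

0.278

Iteration 1:
  p = (0 - (-1)·0.000) / (4) = 0.000
  q = (5 - (2)·0.000) / (-3) = -1.667
Iteration 2:
  p = (0 - (-1)·-1.667) / (4) = -0.417
  q = (5 - (2)·0.000) / (-3) = -1.667
Iteration 3:
  p = (0 - (-1)·-1.667) / (4) = -0.417
  q = (5 - (2)·-0.417) / (-3) = -1.945
Change: (0.000, -0.278) → max |·| = 0.278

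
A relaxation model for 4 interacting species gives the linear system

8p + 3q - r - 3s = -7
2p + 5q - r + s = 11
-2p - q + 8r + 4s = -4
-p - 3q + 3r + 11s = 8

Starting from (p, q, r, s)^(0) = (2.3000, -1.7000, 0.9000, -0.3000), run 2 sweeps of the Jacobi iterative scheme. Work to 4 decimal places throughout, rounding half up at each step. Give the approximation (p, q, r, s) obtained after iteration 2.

Iteration 1:
  p = (-7 - (3)·-1.7000 - (-1)·0.9000 - (-3)·-0.3000) / (8) = -0.2375
  q = (11 - (2)·2.3000 - (-1)·0.9000 - (1)·-0.3000) / (5) = 1.5200
  r = (-4 - (-2)·2.3000 - (-1)·-1.7000 - (4)·-0.3000) / (8) = 0.0125
  s = (8 - (-1)·2.3000 - (-3)·-1.7000 - (3)·0.9000) / (11) = 0.2273
Iteration 2:
  p = (-7 - (3)·1.5200 - (-1)·0.0125 - (-3)·0.2273) / (8) = -1.3582
  q = (11 - (2)·-0.2375 - (-1)·0.0125 - (1)·0.2273) / (5) = 2.2520
  r = (-4 - (-2)·-0.2375 - (-1)·1.5200 - (4)·0.2273) / (8) = -0.4830
  s = (8 - (-1)·-0.2375 - (-3)·1.5200 - (3)·0.0125) / (11) = 1.1168

(-1.3582, 2.2520, -0.4830, 1.1168)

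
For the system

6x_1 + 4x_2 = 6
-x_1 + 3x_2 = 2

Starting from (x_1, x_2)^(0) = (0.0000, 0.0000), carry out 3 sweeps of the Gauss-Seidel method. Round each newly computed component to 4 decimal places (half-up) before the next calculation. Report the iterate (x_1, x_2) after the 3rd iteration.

(0.4815, 0.8272)

Iteration 1:
  x_1 = (6 - (4)·0.0000) / (6) = 1.0000
  x_2 = (2 - (-1)·1.0000) / (3) = 1.0000
Iteration 2:
  x_1 = (6 - (4)·1.0000) / (6) = 0.3333
  x_2 = (2 - (-1)·0.3333) / (3) = 0.7778
Iteration 3:
  x_1 = (6 - (4)·0.7778) / (6) = 0.4815
  x_2 = (2 - (-1)·0.4815) / (3) = 0.8272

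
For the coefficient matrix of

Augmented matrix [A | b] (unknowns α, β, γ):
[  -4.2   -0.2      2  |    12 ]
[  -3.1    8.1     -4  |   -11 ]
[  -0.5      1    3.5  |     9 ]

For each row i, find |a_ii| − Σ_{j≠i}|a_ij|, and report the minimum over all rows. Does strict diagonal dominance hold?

1

row 1: |-4.2| − (0.2+2) = 2
row 2: |8.1| − (3.1+4) = 1
row 3: |3.5| − (0.5+1) = 2
minimum over rows = 1 → strictly diagonally dominant (convergence guaranteed)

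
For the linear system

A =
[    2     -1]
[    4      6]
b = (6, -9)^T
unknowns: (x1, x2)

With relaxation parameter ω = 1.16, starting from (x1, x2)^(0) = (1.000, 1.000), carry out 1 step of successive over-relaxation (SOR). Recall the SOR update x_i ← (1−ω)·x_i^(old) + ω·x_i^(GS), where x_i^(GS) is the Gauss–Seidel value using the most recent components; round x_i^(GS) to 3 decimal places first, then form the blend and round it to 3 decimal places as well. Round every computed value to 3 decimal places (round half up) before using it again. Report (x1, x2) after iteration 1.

Iteration 1:
  x1: GS value = (6 - (-1)·1.000) / (2) = 3.500;  x1 ← (1−ω)·1.000 + ω·3.500 = 3.900
  x2: GS value = (-9 - (4)·3.900) / (6) = -4.100;  x2 ← (1−ω)·1.000 + ω·-4.100 = -4.916

(3.900, -4.916)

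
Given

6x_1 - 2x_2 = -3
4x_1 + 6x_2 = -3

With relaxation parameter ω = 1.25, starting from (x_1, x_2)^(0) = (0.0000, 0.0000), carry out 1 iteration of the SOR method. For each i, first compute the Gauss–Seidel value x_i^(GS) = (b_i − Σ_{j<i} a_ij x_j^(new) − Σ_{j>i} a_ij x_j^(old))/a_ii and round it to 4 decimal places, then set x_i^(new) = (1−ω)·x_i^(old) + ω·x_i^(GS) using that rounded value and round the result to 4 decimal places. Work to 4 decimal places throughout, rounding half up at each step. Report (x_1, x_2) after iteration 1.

(-0.6250, -0.1041)

Iteration 1:
  x_1: GS value = (-3 - (-2)·0.0000) / (6) = -0.5000;  x_1 ← (1−ω)·0.0000 + ω·-0.5000 = -0.6250
  x_2: GS value = (-3 - (4)·-0.6250) / (6) = -0.0833;  x_2 ← (1−ω)·0.0000 + ω·-0.0833 = -0.1041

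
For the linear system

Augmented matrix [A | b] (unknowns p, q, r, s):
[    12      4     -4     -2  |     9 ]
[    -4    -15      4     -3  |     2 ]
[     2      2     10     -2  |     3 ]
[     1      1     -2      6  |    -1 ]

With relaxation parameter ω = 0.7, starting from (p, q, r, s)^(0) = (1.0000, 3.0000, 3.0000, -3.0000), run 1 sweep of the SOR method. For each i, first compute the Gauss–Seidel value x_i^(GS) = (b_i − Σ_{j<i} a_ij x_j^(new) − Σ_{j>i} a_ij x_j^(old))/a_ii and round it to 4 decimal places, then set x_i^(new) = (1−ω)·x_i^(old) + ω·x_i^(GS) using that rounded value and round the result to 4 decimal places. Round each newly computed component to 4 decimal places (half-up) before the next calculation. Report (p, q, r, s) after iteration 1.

(0.4750, 1.6980, 0.3858, -1.1801)

Iteration 1:
  p: GS value = (9 - (4)·3.0000 - (-4)·3.0000 - (-2)·-3.0000) / (12) = 0.2500;  p ← (1−ω)·1.0000 + ω·0.2500 = 0.4750
  q: GS value = (2 - (-4)·0.4750 - (4)·3.0000 - (-3)·-3.0000) / (-15) = 1.1400;  q ← (1−ω)·3.0000 + ω·1.1400 = 1.6980
  r: GS value = (3 - (2)·0.4750 - (2)·1.6980 - (-2)·-3.0000) / (10) = -0.7346;  r ← (1−ω)·3.0000 + ω·-0.7346 = 0.3858
  s: GS value = (-1 - (1)·0.4750 - (1)·1.6980 - (-2)·0.3858) / (6) = -0.4002;  s ← (1−ω)·-3.0000 + ω·-0.4002 = -1.1801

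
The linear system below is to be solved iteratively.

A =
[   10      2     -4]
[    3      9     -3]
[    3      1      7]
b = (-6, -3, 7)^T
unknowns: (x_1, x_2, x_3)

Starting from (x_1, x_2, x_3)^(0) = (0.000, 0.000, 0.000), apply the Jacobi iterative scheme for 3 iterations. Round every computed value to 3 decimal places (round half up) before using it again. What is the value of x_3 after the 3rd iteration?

Iteration 1:
  x_1 = (-6 - (2)·0.000 - (-4)·0.000) / (10) = -0.600
  x_2 = (-3 - (3)·0.000 - (-3)·0.000) / (9) = -0.333
  x_3 = (7 - (3)·0.000 - (1)·0.000) / (7) = 1.000
Iteration 2:
  x_1 = (-6 - (2)·-0.333 - (-4)·1.000) / (10) = -0.133
  x_2 = (-3 - (3)·-0.600 - (-3)·1.000) / (9) = 0.200
  x_3 = (7 - (3)·-0.600 - (1)·-0.333) / (7) = 1.305
Iteration 3:
  x_1 = (-6 - (2)·0.200 - (-4)·1.305) / (10) = -0.118
  x_2 = (-3 - (3)·-0.133 - (-3)·1.305) / (9) = 0.146
  x_3 = (7 - (3)·-0.133 - (1)·0.200) / (7) = 1.028

1.028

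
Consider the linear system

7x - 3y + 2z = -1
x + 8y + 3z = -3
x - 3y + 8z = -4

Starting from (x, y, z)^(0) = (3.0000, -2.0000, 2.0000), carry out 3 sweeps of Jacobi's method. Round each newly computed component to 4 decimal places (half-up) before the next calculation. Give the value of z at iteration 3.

-0.2983

Iteration 1:
  x = (-1 - (-3)·-2.0000 - (2)·2.0000) / (7) = -1.5714
  y = (-3 - (1)·3.0000 - (3)·2.0000) / (8) = -1.5000
  z = (-4 - (1)·3.0000 - (-3)·-2.0000) / (8) = -1.6250
Iteration 2:
  x = (-1 - (-3)·-1.5000 - (2)·-1.6250) / (7) = -0.3214
  y = (-3 - (1)·-1.5714 - (3)·-1.6250) / (8) = 0.4308
  z = (-4 - (1)·-1.5714 - (-3)·-1.5000) / (8) = -0.8661
Iteration 3:
  x = (-1 - (-3)·0.4308 - (2)·-0.8661) / (7) = 0.2892
  y = (-3 - (1)·-0.3214 - (3)·-0.8661) / (8) = -0.0100
  z = (-4 - (1)·-0.3214 - (-3)·0.4308) / (8) = -0.2983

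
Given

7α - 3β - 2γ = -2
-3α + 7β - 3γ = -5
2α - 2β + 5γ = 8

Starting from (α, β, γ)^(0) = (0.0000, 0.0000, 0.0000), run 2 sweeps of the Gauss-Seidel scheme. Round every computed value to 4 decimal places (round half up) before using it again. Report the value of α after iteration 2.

-0.2501

Iteration 1:
  α = (-2 - (-3)·0.0000 - (-2)·0.0000) / (7) = -0.2857
  β = (-5 - (-3)·-0.2857 - (-3)·0.0000) / (7) = -0.8367
  γ = (8 - (2)·-0.2857 - (-2)·-0.8367) / (5) = 1.3796
Iteration 2:
  α = (-2 - (-3)·-0.8367 - (-2)·1.3796) / (7) = -0.2501
  β = (-5 - (-3)·-0.2501 - (-3)·1.3796) / (7) = -0.2302
  γ = (8 - (2)·-0.2501 - (-2)·-0.2302) / (5) = 1.6080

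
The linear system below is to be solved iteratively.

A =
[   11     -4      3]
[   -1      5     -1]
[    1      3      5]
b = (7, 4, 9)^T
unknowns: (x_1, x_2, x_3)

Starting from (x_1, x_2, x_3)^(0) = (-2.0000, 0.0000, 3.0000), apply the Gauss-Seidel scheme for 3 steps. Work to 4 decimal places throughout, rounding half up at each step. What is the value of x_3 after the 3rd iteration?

0.9495

Iteration 1:
  x_1 = (7 - (-4)·0.0000 - (3)·3.0000) / (11) = -0.1818
  x_2 = (4 - (-1)·-0.1818 - (-1)·3.0000) / (5) = 1.3636
  x_3 = (9 - (1)·-0.1818 - (3)·1.3636) / (5) = 1.0182
Iteration 2:
  x_1 = (7 - (-4)·1.3636 - (3)·1.0182) / (11) = 0.8545
  x_2 = (4 - (-1)·0.8545 - (-1)·1.0182) / (5) = 1.1745
  x_3 = (9 - (1)·0.8545 - (3)·1.1745) / (5) = 0.9244
Iteration 3:
  x_1 = (7 - (-4)·1.1745 - (3)·0.9244) / (11) = 0.8113
  x_2 = (4 - (-1)·0.8113 - (-1)·0.9244) / (5) = 1.1471
  x_3 = (9 - (1)·0.8113 - (3)·1.1471) / (5) = 0.9495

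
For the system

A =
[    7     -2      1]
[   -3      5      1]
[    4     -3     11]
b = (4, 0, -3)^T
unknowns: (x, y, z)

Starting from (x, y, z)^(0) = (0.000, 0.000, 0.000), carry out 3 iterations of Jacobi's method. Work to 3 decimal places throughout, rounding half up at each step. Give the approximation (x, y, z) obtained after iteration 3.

Iteration 1:
  x = (4 - (-2)·0.000 - (1)·0.000) / (7) = 0.571
  y = (0 - (-3)·0.000 - (1)·0.000) / (5) = 0.000
  z = (-3 - (4)·0.000 - (-3)·0.000) / (11) = -0.273
Iteration 2:
  x = (4 - (-2)·0.000 - (1)·-0.273) / (7) = 0.610
  y = (0 - (-3)·0.571 - (1)·-0.273) / (5) = 0.397
  z = (-3 - (4)·0.571 - (-3)·0.000) / (11) = -0.480
Iteration 3:
  x = (4 - (-2)·0.397 - (1)·-0.480) / (7) = 0.753
  y = (0 - (-3)·0.610 - (1)·-0.480) / (5) = 0.462
  z = (-3 - (4)·0.610 - (-3)·0.397) / (11) = -0.386

(0.753, 0.462, -0.386)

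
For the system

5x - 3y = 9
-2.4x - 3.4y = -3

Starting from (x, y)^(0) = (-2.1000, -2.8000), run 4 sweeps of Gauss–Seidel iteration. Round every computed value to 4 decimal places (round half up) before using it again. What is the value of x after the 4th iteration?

1.7516

Iteration 1:
  x = (9 - (-3)·-2.8000) / (5) = 0.1200
  y = (-3 - (-2.4)·0.1200) / (-3.4) = 0.7976
Iteration 2:
  x = (9 - (-3)·0.7976) / (5) = 2.2786
  y = (-3 - (-2.4)·2.2786) / (-3.4) = -0.7261
Iteration 3:
  x = (9 - (-3)·-0.7261) / (5) = 1.3643
  y = (-3 - (-2.4)·1.3643) / (-3.4) = -0.0807
Iteration 4:
  x = (9 - (-3)·-0.0807) / (5) = 1.7516
  y = (-3 - (-2.4)·1.7516) / (-3.4) = -0.3541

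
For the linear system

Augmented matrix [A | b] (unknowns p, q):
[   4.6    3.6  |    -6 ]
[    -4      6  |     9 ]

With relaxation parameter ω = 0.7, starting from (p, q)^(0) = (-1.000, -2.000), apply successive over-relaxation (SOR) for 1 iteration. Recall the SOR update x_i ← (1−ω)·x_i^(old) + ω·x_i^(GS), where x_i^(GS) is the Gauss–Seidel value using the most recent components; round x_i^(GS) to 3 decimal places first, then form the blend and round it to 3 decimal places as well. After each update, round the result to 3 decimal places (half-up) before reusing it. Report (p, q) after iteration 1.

Iteration 1:
  p: GS value = (-6 - (3.6)·-2.000) / (4.6) = 0.261;  p ← (1−ω)·-1.000 + ω·0.261 = -0.117
  q: GS value = (9 - (-4)·-0.117) / (6) = 1.422;  q ← (1−ω)·-2.000 + ω·1.422 = 0.395

(-0.117, 0.395)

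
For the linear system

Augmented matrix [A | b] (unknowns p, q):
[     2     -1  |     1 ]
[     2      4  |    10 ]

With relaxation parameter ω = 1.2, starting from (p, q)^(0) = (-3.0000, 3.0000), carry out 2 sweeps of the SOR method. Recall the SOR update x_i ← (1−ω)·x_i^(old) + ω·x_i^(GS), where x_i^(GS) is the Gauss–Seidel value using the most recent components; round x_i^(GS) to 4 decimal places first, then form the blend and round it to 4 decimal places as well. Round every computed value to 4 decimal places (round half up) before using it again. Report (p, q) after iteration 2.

Iteration 1:
  p: GS value = (1 - (-1)·3.0000) / (2) = 2.0000;  p ← (1−ω)·-3.0000 + ω·2.0000 = 3.0000
  q: GS value = (10 - (2)·3.0000) / (4) = 1.0000;  q ← (1−ω)·3.0000 + ω·1.0000 = 0.6000
Iteration 2:
  p: GS value = (1 - (-1)·0.6000) / (2) = 0.8000;  p ← (1−ω)·3.0000 + ω·0.8000 = 0.3600
  q: GS value = (10 - (2)·0.3600) / (4) = 2.3200;  q ← (1−ω)·0.6000 + ω·2.3200 = 2.6640

(0.3600, 2.6640)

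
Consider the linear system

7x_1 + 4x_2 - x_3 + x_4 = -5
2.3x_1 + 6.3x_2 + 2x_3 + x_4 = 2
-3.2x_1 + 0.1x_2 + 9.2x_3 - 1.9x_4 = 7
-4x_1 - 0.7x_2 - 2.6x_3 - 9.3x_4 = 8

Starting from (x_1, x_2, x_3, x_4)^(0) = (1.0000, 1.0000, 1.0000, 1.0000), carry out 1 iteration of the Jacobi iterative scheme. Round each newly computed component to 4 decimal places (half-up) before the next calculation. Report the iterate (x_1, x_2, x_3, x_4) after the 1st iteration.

Iteration 1:
  x_1 = (-5 - (4)·1.0000 - (-1)·1.0000 - (1)·1.0000) / (7) = -1.2857
  x_2 = (2 - (2.3)·1.0000 - (2)·1.0000 - (1)·1.0000) / (6.3) = -0.5238
  x_3 = (7 - (-3.2)·1.0000 - (0.1)·1.0000 - (-1.9)·1.0000) / (9.2) = 1.3043
  x_4 = (8 - (-4)·1.0000 - (-0.7)·1.0000 - (-2.6)·1.0000) / (-9.3) = -1.6452

(-1.2857, -0.5238, 1.3043, -1.6452)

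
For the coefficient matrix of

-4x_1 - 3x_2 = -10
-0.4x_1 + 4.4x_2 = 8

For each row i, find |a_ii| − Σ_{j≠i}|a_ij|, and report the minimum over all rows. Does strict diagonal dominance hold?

row 1: |-4| − (3) = 1
row 2: |4.4| − (0.4) = 4
minimum over rows = 1 → strictly diagonally dominant (convergence guaranteed)

1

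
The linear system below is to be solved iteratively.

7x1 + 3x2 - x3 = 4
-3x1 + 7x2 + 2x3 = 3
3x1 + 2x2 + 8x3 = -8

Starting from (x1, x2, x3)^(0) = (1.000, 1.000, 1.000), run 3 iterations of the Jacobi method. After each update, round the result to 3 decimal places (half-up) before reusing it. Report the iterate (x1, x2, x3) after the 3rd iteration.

Iteration 1:
  x1 = (4 - (3)·1.000 - (-1)·1.000) / (7) = 0.286
  x2 = (3 - (-3)·1.000 - (2)·1.000) / (7) = 0.571
  x3 = (-8 - (3)·1.000 - (2)·1.000) / (8) = -1.625
Iteration 2:
  x1 = (4 - (3)·0.571 - (-1)·-1.625) / (7) = 0.095
  x2 = (3 - (-3)·0.286 - (2)·-1.625) / (7) = 1.015
  x3 = (-8 - (3)·0.286 - (2)·0.571) / (8) = -1.250
Iteration 3:
  x1 = (4 - (3)·1.015 - (-1)·-1.250) / (7) = -0.042
  x2 = (3 - (-3)·0.095 - (2)·-1.250) / (7) = 0.826
  x3 = (-8 - (3)·0.095 - (2)·1.015) / (8) = -1.289

(-0.042, 0.826, -1.289)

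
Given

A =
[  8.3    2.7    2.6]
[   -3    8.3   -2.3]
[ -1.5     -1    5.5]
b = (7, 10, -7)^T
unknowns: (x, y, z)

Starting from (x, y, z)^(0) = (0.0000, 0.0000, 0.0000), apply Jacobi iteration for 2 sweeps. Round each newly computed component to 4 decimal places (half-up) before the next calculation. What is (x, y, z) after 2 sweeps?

Iteration 1:
  x = (7 - (2.7)·0.0000 - (2.6)·0.0000) / (8.3) = 0.8434
  y = (10 - (-3)·0.0000 - (-2.3)·0.0000) / (8.3) = 1.2048
  z = (-7 - (-1.5)·0.0000 - (-1)·0.0000) / (5.5) = -1.2727
Iteration 2:
  x = (7 - (2.7)·1.2048 - (2.6)·-1.2727) / (8.3) = 0.8501
  y = (10 - (-3)·0.8434 - (-2.3)·-1.2727) / (8.3) = 1.1570
  z = (-7 - (-1.5)·0.8434 - (-1)·1.2048) / (5.5) = -0.8237

(0.8501, 1.1570, -0.8237)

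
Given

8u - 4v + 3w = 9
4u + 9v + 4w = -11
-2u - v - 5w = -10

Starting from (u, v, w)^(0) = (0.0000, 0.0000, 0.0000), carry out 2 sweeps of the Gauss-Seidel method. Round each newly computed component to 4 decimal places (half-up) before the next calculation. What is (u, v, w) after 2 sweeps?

(-0.4465, -1.8657, 2.5517)

Iteration 1:
  u = (9 - (-4)·0.0000 - (3)·0.0000) / (8) = 1.1250
  v = (-11 - (4)·1.1250 - (4)·0.0000) / (9) = -1.7222
  w = (-10 - (-2)·1.1250 - (-1)·-1.7222) / (-5) = 1.8944
Iteration 2:
  u = (9 - (-4)·-1.7222 - (3)·1.8944) / (8) = -0.4465
  v = (-11 - (4)·-0.4465 - (4)·1.8944) / (9) = -1.8657
  w = (-10 - (-2)·-0.4465 - (-1)·-1.8657) / (-5) = 2.5517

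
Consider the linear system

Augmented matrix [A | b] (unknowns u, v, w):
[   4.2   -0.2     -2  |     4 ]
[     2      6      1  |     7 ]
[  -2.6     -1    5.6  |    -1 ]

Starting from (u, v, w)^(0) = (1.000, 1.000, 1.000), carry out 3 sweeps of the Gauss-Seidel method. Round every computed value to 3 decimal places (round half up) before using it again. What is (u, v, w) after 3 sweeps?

(1.232, 0.669, 0.513)

Iteration 1:
  u = (4 - (-0.2)·1.000 - (-2)·1.000) / (4.2) = 1.476
  v = (7 - (2)·1.476 - (1)·1.000) / (6) = 0.508
  w = (-1 - (-2.6)·1.476 - (-1)·0.508) / (5.6) = 0.597
Iteration 2:
  u = (4 - (-0.2)·0.508 - (-2)·0.597) / (4.2) = 1.261
  v = (7 - (2)·1.261 - (1)·0.597) / (6) = 0.647
  w = (-1 - (-2.6)·1.261 - (-1)·0.647) / (5.6) = 0.522
Iteration 3:
  u = (4 - (-0.2)·0.647 - (-2)·0.522) / (4.2) = 1.232
  v = (7 - (2)·1.232 - (1)·0.522) / (6) = 0.669
  w = (-1 - (-2.6)·1.232 - (-1)·0.669) / (5.6) = 0.513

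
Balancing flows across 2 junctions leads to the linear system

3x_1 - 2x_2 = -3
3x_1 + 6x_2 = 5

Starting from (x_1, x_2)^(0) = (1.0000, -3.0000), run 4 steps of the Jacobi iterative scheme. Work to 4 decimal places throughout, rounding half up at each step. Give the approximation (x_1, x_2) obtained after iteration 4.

(-0.1852, 0.5556)

Iteration 1:
  x_1 = (-3 - (-2)·-3.0000) / (3) = -3.0000
  x_2 = (5 - (3)·1.0000) / (6) = 0.3333
Iteration 2:
  x_1 = (-3 - (-2)·0.3333) / (3) = -0.7778
  x_2 = (5 - (3)·-3.0000) / (6) = 2.3333
Iteration 3:
  x_1 = (-3 - (-2)·2.3333) / (3) = 0.5555
  x_2 = (5 - (3)·-0.7778) / (6) = 1.2222
Iteration 4:
  x_1 = (-3 - (-2)·1.2222) / (3) = -0.1852
  x_2 = (5 - (3)·0.5555) / (6) = 0.5556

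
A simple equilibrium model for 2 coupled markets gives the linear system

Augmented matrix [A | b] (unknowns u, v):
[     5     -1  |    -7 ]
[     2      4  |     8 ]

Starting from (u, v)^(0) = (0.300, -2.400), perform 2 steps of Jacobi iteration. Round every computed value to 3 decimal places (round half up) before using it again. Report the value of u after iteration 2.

Iteration 1:
  u = (-7 - (-1)·-2.400) / (5) = -1.880
  v = (8 - (2)·0.300) / (4) = 1.850
Iteration 2:
  u = (-7 - (-1)·1.850) / (5) = -1.030
  v = (8 - (2)·-1.880) / (4) = 2.940

-1.030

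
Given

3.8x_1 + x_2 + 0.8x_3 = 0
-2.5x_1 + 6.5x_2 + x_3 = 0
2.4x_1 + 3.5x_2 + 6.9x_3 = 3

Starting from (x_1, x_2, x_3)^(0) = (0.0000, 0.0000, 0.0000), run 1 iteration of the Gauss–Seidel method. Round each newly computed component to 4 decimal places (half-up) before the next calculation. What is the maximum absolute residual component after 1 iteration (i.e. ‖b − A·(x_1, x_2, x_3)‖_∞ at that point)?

Iteration 1:
  x_1 = (0 - (1)·0.0000 - (0.8)·0.0000) / (3.8) = 0.0000
  x_2 = (0 - (-2.5)·0.0000 - (1)·0.0000) / (6.5) = 0.0000
  x_3 = (3 - (2.4)·0.0000 - (3.5)·0.0000) / (6.9) = 0.4348
Residual b − A·x = (-0.3478, -0.4348, -0.0001); ∞-norm = 0.4348

0.4348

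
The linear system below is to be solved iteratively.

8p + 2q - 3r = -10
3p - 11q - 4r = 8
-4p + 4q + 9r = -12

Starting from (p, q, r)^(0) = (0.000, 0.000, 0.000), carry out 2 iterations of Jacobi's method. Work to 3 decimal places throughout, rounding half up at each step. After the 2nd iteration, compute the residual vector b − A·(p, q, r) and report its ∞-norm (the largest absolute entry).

1.846

Iteration 1:
  p = (-10 - (2)·0.000 - (-3)·0.000) / (8) = -1.250
  q = (8 - (3)·0.000 - (-4)·0.000) / (-11) = -0.727
  r = (-12 - (-4)·0.000 - (4)·0.000) / (9) = -1.333
Iteration 2:
  p = (-10 - (2)·-0.727 - (-3)·-1.333) / (8) = -1.568
  q = (8 - (3)·-1.250 - (-4)·-1.333) / (-11) = -0.583
  r = (-12 - (-4)·-1.250 - (4)·-0.727) / (9) = -1.566
Residual b − A·x = (-0.988, 0.027, -1.846); ∞-norm = 1.846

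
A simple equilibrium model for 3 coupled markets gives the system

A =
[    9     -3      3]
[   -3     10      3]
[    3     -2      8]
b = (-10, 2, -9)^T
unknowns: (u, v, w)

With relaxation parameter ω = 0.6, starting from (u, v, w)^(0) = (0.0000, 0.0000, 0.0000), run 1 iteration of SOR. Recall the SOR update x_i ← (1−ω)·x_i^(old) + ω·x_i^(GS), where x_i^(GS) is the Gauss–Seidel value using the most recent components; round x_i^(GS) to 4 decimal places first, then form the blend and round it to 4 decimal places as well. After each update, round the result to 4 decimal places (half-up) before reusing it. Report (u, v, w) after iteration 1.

Iteration 1:
  u: GS value = (-10 - (-3)·0.0000 - (3)·0.0000) / (9) = -1.1111;  u ← (1−ω)·0.0000 + ω·-1.1111 = -0.6667
  v: GS value = (2 - (-3)·-0.6667 - (3)·0.0000) / (10) = 0.0000;  v ← (1−ω)·0.0000 + ω·0.0000 = 0.0000
  w: GS value = (-9 - (3)·-0.6667 - (-2)·0.0000) / (8) = -0.8750;  w ← (1−ω)·0.0000 + ω·-0.8750 = -0.5250

(-0.6667, 0.0000, -0.5250)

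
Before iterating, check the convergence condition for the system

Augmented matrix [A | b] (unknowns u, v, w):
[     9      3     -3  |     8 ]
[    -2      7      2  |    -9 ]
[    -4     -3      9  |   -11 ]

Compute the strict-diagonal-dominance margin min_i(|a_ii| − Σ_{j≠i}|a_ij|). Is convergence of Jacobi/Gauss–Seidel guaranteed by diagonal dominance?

2

row 1: |9| − (3+3) = 3
row 2: |7| − (2+2) = 3
row 3: |9| − (4+3) = 2
minimum over rows = 2 → strictly diagonally dominant (convergence guaranteed)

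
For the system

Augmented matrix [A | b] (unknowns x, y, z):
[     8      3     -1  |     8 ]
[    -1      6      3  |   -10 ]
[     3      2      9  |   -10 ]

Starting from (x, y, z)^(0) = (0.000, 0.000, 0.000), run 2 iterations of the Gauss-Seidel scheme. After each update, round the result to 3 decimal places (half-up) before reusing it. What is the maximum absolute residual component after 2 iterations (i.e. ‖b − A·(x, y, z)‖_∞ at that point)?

Iteration 1:
  x = (8 - (3)·0.000 - (-1)·0.000) / (8) = 1.000
  y = (-10 - (-1)·1.000 - (3)·0.000) / (6) = -1.500
  z = (-10 - (3)·1.000 - (2)·-1.500) / (9) = -1.111
Iteration 2:
  x = (8 - (3)·-1.500 - (-1)·-1.111) / (8) = 1.424
  y = (-10 - (-1)·1.424 - (3)·-1.111) / (6) = -0.874
  z = (-10 - (3)·1.424 - (2)·-0.874) / (9) = -1.392
Residual b − A·x = (-2.162, 0.844, 0.004); ∞-norm = 2.162

2.162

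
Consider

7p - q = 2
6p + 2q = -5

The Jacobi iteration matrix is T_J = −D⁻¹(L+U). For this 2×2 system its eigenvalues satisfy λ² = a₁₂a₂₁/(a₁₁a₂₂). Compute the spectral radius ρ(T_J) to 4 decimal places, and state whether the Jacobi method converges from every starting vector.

0.6547

a₁₂a₂₁/(a₁₁a₂₂) = (-1)·(6) / ((7)·(2)) = -0.428571
ρ = √|-0.428571| = √0.428571 = 0.6547
ρ < 1, so Jacobi converges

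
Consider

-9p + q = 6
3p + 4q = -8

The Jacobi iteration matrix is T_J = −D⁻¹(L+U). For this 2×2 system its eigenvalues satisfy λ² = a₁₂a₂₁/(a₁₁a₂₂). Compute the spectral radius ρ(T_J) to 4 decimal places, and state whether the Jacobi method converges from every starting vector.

a₁₂a₂₁/(a₁₁a₂₂) = (1)·(3) / ((-9)·(4)) = -0.083333
ρ = √|-0.083333| = √0.083333 = 0.2887
ρ < 1, so Jacobi converges

0.2887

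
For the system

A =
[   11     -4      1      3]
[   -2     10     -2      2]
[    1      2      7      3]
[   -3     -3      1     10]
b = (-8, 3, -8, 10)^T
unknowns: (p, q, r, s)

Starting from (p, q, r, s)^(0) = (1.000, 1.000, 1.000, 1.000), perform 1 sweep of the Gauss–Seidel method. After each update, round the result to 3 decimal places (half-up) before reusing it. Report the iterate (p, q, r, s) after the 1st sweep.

Iteration 1:
  p = (-8 - (-4)·1.000 - (1)·1.000 - (3)·1.000) / (11) = -0.727
  q = (3 - (-2)·-0.727 - (-2)·1.000 - (2)·1.000) / (10) = 0.155
  r = (-8 - (1)·-0.727 - (2)·0.155 - (3)·1.000) / (7) = -1.512
  s = (10 - (-3)·-0.727 - (-3)·0.155 - (1)·-1.512) / (10) = 0.980

(-0.727, 0.155, -1.512, 0.980)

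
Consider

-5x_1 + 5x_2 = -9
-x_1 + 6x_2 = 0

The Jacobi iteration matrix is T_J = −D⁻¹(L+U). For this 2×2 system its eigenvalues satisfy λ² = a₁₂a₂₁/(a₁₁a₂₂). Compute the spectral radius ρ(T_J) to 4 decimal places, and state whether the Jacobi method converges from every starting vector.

a₁₂a₂₁/(a₁₁a₂₂) = (5)·(-1) / ((-5)·(6)) = 0.166667
ρ = √|0.166667| = √0.166667 = 0.4082
ρ < 1, so Jacobi converges

0.4082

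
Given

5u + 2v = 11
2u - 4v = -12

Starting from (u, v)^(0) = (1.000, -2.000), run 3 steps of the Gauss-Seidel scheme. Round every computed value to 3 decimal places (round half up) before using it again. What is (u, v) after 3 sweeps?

(0.920, 3.460)

Iteration 1:
  u = (11 - (2)·-2.000) / (5) = 3.000
  v = (-12 - (2)·3.000) / (-4) = 4.500
Iteration 2:
  u = (11 - (2)·4.500) / (5) = 0.400
  v = (-12 - (2)·0.400) / (-4) = 3.200
Iteration 3:
  u = (11 - (2)·3.200) / (5) = 0.920
  v = (-12 - (2)·0.920) / (-4) = 3.460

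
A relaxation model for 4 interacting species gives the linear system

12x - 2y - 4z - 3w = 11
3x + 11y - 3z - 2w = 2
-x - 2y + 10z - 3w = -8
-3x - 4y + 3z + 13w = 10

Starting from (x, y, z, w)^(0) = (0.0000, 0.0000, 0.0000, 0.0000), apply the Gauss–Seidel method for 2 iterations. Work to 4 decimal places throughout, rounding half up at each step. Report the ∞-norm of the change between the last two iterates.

Iteration 1:
  x = (11 - (-2)·0.0000 - (-4)·0.0000 - (-3)·0.0000) / (12) = 0.9167
  y = (2 - (3)·0.9167 - (-3)·0.0000 - (-2)·0.0000) / (11) = -0.0682
  z = (-8 - (-1)·0.9167 - (-2)·-0.0682 - (-3)·0.0000) / (10) = -0.7220
  w = (10 - (-3)·0.9167 - (-4)·-0.0682 - (3)·-0.7220) / (13) = 1.1264
Iteration 2:
  x = (11 - (-2)·-0.0682 - (-4)·-0.7220 - (-3)·1.1264) / (12) = 0.9462
  y = (2 - (3)·0.9462 - (-3)·-0.7220 - (-2)·1.1264) / (11) = -0.0683
  z = (-8 - (-1)·0.9462 - (-2)·-0.0683 - (-3)·1.1264) / (10) = -0.3811
  w = (10 - (-3)·0.9462 - (-4)·-0.0683 - (3)·-0.3811) / (13) = 1.0545
Change: (0.0295, -0.0001, 0.3409, -0.0719) → max |·| = 0.3409

0.3409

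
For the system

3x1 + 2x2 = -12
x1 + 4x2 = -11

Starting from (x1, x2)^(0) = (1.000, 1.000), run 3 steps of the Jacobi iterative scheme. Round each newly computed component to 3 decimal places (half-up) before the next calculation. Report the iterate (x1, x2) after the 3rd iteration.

Iteration 1:
  x1 = (-12 - (2)·1.000) / (3) = -4.667
  x2 = (-11 - (1)·1.000) / (4) = -3.000
Iteration 2:
  x1 = (-12 - (2)·-3.000) / (3) = -2.000
  x2 = (-11 - (1)·-4.667) / (4) = -1.583
Iteration 3:
  x1 = (-12 - (2)·-1.583) / (3) = -2.945
  x2 = (-11 - (1)·-2.000) / (4) = -2.250

(-2.945, -2.250)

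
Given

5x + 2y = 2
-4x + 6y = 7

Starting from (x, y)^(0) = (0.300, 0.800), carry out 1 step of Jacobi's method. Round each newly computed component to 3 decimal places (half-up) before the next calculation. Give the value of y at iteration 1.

1.367

Iteration 1:
  x = (2 - (2)·0.800) / (5) = 0.080
  y = (7 - (-4)·0.300) / (6) = 1.367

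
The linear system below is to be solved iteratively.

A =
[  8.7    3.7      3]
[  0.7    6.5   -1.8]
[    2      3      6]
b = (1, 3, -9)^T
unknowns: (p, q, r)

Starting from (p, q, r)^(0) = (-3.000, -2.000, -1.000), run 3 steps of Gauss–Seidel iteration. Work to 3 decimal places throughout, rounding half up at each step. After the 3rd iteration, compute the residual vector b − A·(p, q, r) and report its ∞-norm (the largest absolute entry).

Iteration 1:
  p = (1 - (3.7)·-2.000 - (3)·-1.000) / (8.7) = 1.310
  q = (3 - (0.7)·1.310 - (-1.8)·-1.000) / (6.5) = 0.044
  r = (-9 - (2)·1.310 - (3)·0.044) / (6) = -1.959
Iteration 2:
  p = (1 - (3.7)·0.044 - (3)·-1.959) / (8.7) = 0.772
  q = (3 - (0.7)·0.772 - (-1.8)·-1.959) / (6.5) = -0.164
  r = (-9 - (2)·0.772 - (3)·-0.164) / (6) = -1.675
Iteration 3:
  p = (1 - (3.7)·-0.164 - (3)·-1.675) / (8.7) = 0.762
  q = (3 - (0.7)·0.762 - (-1.8)·-1.675) / (6.5) = -0.084
  r = (-9 - (2)·0.762 - (3)·-0.084) / (6) = -1.712
Residual b − A·x = (-0.183, -0.069, 0.000); ∞-norm = 0.183

0.183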